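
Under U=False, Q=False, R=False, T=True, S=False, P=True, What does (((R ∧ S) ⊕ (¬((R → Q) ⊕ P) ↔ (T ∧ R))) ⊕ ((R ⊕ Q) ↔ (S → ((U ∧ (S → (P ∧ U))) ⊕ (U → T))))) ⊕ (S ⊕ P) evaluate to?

True

Substituting U=False, Q=False, R=False, T=True, S=False, P=True:
R ∧ S = False ∧ False = False
R → Q = False → False = True
(R → Q) ⊕ P = True ⊕ True = False
¬((R → Q) ⊕ P) = ¬False = True
T ∧ R = True ∧ False = False
¬((R → Q) ⊕ P) ↔ (T ∧ R) = True ↔ False = False
(R ∧ S) ⊕ (¬((R → Q) ⊕ P) ↔ (T ∧ R)) = False ⊕ False = False
R ⊕ Q = False ⊕ False = False
P ∧ U = True ∧ False = False
S → (P ∧ U) = False → False = True
U ∧ (S → (P ∧ U)) = False ∧ True = False
U → T = False → True = True
(U ∧ (S → (P ∧ U))) ⊕ (U → T) = False ⊕ True = True
S → ((U ∧ (S → (P ∧ U))) ⊕ (U → T)) = False → True = True
(R ⊕ Q) ↔ (S → ((U ∧ (S → (P ∧ U))) ⊕ (U → T))) = False ↔ True = False
((R ∧ S) ⊕ (¬((R → Q) ⊕ P) ↔ (T ∧ R))) ⊕ ((R ⊕ Q) ↔ (S → ((U ∧ (S → (P ∧ U))) ⊕ (U → T)))) = False ⊕ False = False
S ⊕ P = False ⊕ True = True
(((R ∧ S) ⊕ (¬((R → Q) ⊕ P) ↔ (T ∧ R))) ⊕ ((R ⊕ Q) ↔ (S → ((U ∧ (S → (P ∧ U))) ⊕ (U → T))))) ⊕ (S ⊕ P) = False ⊕ True = True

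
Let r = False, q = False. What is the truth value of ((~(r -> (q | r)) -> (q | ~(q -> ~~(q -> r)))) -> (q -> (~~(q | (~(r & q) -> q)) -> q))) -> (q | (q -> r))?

q | r = False | False = False
r -> (q | r) = False -> False = True
~(r -> (q | r)) = ~True = False
q -> r = False -> False = True
~(q -> r) = ~True = False
~~(q -> r) = ~False = True
q -> ~~(q -> r) = False -> True = True
~(q -> ~~(q -> r)) = ~True = False
q | ~(q -> ~~(q -> r)) = False | False = False
~(r -> (q | r)) -> (q | ~(q -> ~~(q -> r))) = False -> False = True
r & q = False & False = False
~(r & q) = ~False = True
~(r & q) -> q = True -> False = False
q | (~(r & q) -> q) = False | False = False
~(q | (~(r & q) -> q)) = ~False = True
~~(q | (~(r & q) -> q)) = ~True = False
~~(q | (~(r & q) -> q)) -> q = False -> False = True
q -> (~~(q | (~(r & q) -> q)) -> q) = False -> True = True
(~(r -> (q | r)) -> (q | ~(q -> ~~(q -> r)))) -> (q -> (~~(q | (~(r & q) -> q)) -> q)) = True -> True = True
q -> r = False -> False = True
q | (q -> r) = False | True = True
((~(r -> (q | r)) -> (q | ~(q -> ~~(q -> r)))) -> (q -> (~~(q | (~(r & q) -> q)) -> q))) -> (q | (q -> r)) = True -> True = True

True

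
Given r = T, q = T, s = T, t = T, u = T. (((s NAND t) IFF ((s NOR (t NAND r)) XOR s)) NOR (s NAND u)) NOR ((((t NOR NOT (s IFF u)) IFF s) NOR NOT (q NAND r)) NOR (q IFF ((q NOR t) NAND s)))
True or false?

F

s NAND t = T NAND T = F
t NAND r = T NAND T = F
s NOR (t NAND r) = T NOR F = F
(s NOR (t NAND r)) XOR s = F XOR T = T
(s NAND t) IFF ((s NOR (t NAND r)) XOR s) = F IFF T = F
s NAND u = T NAND T = F
((s NAND t) IFF ((s NOR (t NAND r)) XOR s)) NOR (s NAND u) = F NOR F = T
s IFF u = T IFF T = T
NOT (s IFF u) = NOT T = F
t NOR NOT (s IFF u) = T NOR F = F
(t NOR NOT (s IFF u)) IFF s = F IFF T = F
q NAND r = T NAND T = F
NOT (q NAND r) = NOT F = T
((t NOR NOT (s IFF u)) IFF s) NOR NOT (q NAND r) = F NOR T = F
q NOR t = T NOR T = F
(q NOR t) NAND s = F NAND T = T
q IFF ((q NOR t) NAND s) = T IFF T = T
(((t NOR NOT (s IFF u)) IFF s) NOR NOT (q NAND r)) NOR (q IFF ((q NOR t) NAND s)) = F NOR T = F
(((s NAND t) IFF ((s NOR (t NAND r)) XOR s)) NOR (s NAND u)) NOR ((((t NOR NOT (s IFF u)) IFF s) NOR NOT (q NAND r)) NOR (q IFF ((q NOR t) NAND s))) = T NOR F = F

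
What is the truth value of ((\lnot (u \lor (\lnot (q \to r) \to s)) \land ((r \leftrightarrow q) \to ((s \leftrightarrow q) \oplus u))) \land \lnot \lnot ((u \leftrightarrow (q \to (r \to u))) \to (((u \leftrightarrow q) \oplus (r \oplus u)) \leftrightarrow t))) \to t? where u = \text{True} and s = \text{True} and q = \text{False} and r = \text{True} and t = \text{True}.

q \to r = \text{False} \to \text{True} = \text{True}
\lnot (q \to r) = \lnot \text{True} = \text{False}
\lnot (q \to r) \to s = \text{False} \to \text{True} = \text{True}
u \lor (\lnot (q \to r) \to s) = \text{True} \lor \text{True} = \text{True}
\lnot (u \lor (\lnot (q \to r) \to s)) = \lnot \text{True} = \text{False}
r \leftrightarrow q = \text{True} \leftrightarrow \text{False} = \text{False}
s \leftrightarrow q = \text{True} \leftrightarrow \text{False} = \text{False}
(s \leftrightarrow q) \oplus u = \text{False} \oplus \text{True} = \text{True}
(r \leftrightarrow q) \to ((s \leftrightarrow q) \oplus u) = \text{False} \to \text{True} = \text{True}
\lnot (u \lor (\lnot (q \to r) \to s)) \land ((r \leftrightarrow q) \to ((s \leftrightarrow q) \oplus u)) = \text{False} \land \text{True} = \text{False}
r \to u = \text{True} \to \text{True} = \text{True}
q \to (r \to u) = \text{False} \to \text{True} = \text{True}
u \leftrightarrow (q \to (r \to u)) = \text{True} \leftrightarrow \text{True} = \text{True}
u \leftrightarrow q = \text{True} \leftrightarrow \text{False} = \text{False}
r \oplus u = \text{True} \oplus \text{True} = \text{False}
(u \leftrightarrow q) \oplus (r \oplus u) = \text{False} \oplus \text{False} = \text{False}
((u \leftrightarrow q) \oplus (r \oplus u)) \leftrightarrow t = \text{False} \leftrightarrow \text{True} = \text{False}
(u \leftrightarrow (q \to (r \to u))) \to (((u \leftrightarrow q) \oplus (r \oplus u)) \leftrightarrow t) = \text{True} \to \text{False} = \text{False}
\lnot ((u \leftrightarrow (q \to (r \to u))) \to (((u \leftrightarrow q) \oplus (r \oplus u)) \leftrightarrow t)) = \lnot \text{False} = \text{True}
\lnot \lnot ((u \leftrightarrow (q \to (r \to u))) \to (((u \leftrightarrow q) \oplus (r \oplus u)) \leftrightarrow t)) = \lnot \text{True} = \text{False}
(\lnot (u \lor (\lnot (q \to r) \to s)) \land ((r \leftrightarrow q) \to ((s \leftrightarrow q) \oplus u))) \land \lnot \lnot ((u \leftrightarrow (q \to (r \to u))) \to (((u \leftrightarrow q) \oplus (r \oplus u)) \leftrightarrow t)) = \text{False} \land \text{False} = \text{False}
((\lnot (u \lor (\lnot (q \to r) \to s)) \land ((r \leftrightarrow q) \to ((s \leftrightarrow q) \oplus u))) \land \lnot \lnot ((u \leftrightarrow (q \to (r \to u))) \to (((u \leftrightarrow q) \oplus (r \oplus u)) \leftrightarrow t))) \to t = \text{False} \to \text{True} = \text{True}

\text{True}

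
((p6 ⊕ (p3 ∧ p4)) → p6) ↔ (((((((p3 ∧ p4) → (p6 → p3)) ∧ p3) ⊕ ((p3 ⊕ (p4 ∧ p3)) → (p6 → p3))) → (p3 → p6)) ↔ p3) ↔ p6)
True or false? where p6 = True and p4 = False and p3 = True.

p3 ∧ p4 = True ∧ False = False
p6 ⊕ (p3 ∧ p4) = True ⊕ False = True
(p6 ⊕ (p3 ∧ p4)) → p6 = True → True = True
p3 ∧ p4 = True ∧ False = False
p6 → p3 = True → True = True
(p3 ∧ p4) → (p6 → p3) = False → True = True
((p3 ∧ p4) → (p6 → p3)) ∧ p3 = True ∧ True = True
p4 ∧ p3 = False ∧ True = False
p3 ⊕ (p4 ∧ p3) = True ⊕ False = True
p6 → p3 = True → True = True
(p3 ⊕ (p4 ∧ p3)) → (p6 → p3) = True → True = True
(((p3 ∧ p4) → (p6 → p3)) ∧ p3) ⊕ ((p3 ⊕ (p4 ∧ p3)) → (p6 → p3)) = True ⊕ True = False
p3 → p6 = True → True = True
((((p3 ∧ p4) → (p6 → p3)) ∧ p3) ⊕ ((p3 ⊕ (p4 ∧ p3)) → (p6 → p3))) → (p3 → p6) = False → True = True
(((((p3 ∧ p4) → (p6 → p3)) ∧ p3) ⊕ ((p3 ⊕ (p4 ∧ p3)) → (p6 → p3))) → (p3 → p6)) ↔ p3 = True ↔ True = True
((((((p3 ∧ p4) → (p6 → p3)) ∧ p3) ⊕ ((p3 ⊕ (p4 ∧ p3)) → (p6 → p3))) → (p3 → p6)) ↔ p3) ↔ p6 = True ↔ True = True
((p6 ⊕ (p3 ∧ p4)) → p6) ↔ (((((((p3 ∧ p4) → (p6 → p3)) ∧ p3) ⊕ ((p3 ⊕ (p4 ∧ p3)) → (p6 → p3))) → (p3 → p6)) ↔ p3) ↔ p6) = True ↔ True = True

True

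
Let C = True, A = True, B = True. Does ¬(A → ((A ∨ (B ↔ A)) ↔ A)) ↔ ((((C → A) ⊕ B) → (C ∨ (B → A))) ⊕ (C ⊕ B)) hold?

B ↔ A = True ↔ True = True
A ∨ (B ↔ A) = True ∨ True = True
(A ∨ (B ↔ A)) ↔ A = True ↔ True = True
A → ((A ∨ (B ↔ A)) ↔ A) = True → True = True
¬(A → ((A ∨ (B ↔ A)) ↔ A)) = ¬True = False
C → A = True → True = True
(C → A) ⊕ B = True ⊕ True = False
B → A = True → True = True
C ∨ (B → A) = True ∨ True = True
((C → A) ⊕ B) → (C ∨ (B → A)) = False → True = True
C ⊕ B = True ⊕ True = False
(((C → A) ⊕ B) → (C ∨ (B → A))) ⊕ (C ⊕ B) = True ⊕ False = True
¬(A → ((A ∨ (B ↔ A)) ↔ A)) ↔ ((((C → A) ⊕ B) → (C ∨ (B → A))) ⊕ (C ⊕ B)) = False ↔ True = False

False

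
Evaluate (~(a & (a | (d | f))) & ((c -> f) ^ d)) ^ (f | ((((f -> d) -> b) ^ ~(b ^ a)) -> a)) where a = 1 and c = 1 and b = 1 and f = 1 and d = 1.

Substituting a=1, c=1, b=1, f=1, d=1:
d | f = 1 | 1 = 1
a | (d | f) = 1 | 1 = 1
a & (a | (d | f)) = 1 & 1 = 1
~(a & (a | (d | f))) = ~1 = 0
c -> f = 1 -> 1 = 1
(c -> f) ^ d = 1 ^ 1 = 0
~(a & (a | (d | f))) & ((c -> f) ^ d) = 0 & 0 = 0
f -> d = 1 -> 1 = 1
(f -> d) -> b = 1 -> 1 = 1
b ^ a = 1 ^ 1 = 0
~(b ^ a) = ~0 = 1
((f -> d) -> b) ^ ~(b ^ a) = 1 ^ 1 = 0
(((f -> d) -> b) ^ ~(b ^ a)) -> a = 0 -> 1 = 1
f | ((((f -> d) -> b) ^ ~(b ^ a)) -> a) = 1 | 1 = 1
(~(a & (a | (d | f))) & ((c -> f) ^ d)) ^ (f | ((((f -> d) -> b) ^ ~(b ^ a)) -> a)) = 0 ^ 1 = 1

1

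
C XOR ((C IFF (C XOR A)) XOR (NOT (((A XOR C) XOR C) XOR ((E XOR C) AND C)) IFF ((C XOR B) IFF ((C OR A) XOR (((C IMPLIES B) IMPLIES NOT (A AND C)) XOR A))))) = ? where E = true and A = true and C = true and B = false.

true

C XOR A = true XOR true = false
C IFF (C XOR A) = true IFF false = false
A XOR C = true XOR true = false
(A XOR C) XOR C = false XOR true = true
E XOR C = true XOR true = false
(E XOR C) AND C = false AND true = false
((A XOR C) XOR C) XOR ((E XOR C) AND C) = true XOR false = true
NOT (((A XOR C) XOR C) XOR ((E XOR C) AND C)) = NOT true = false
C XOR B = true XOR false = true
C OR A = true OR true = true
C IMPLIES B = true IMPLIES false = false
A AND C = true AND true = true
NOT (A AND C) = NOT true = false
(C IMPLIES B) IMPLIES NOT (A AND C) = false IMPLIES false = true
((C IMPLIES B) IMPLIES NOT (A AND C)) XOR A = true XOR true = false
(C OR A) XOR (((C IMPLIES B) IMPLIES NOT (A AND C)) XOR A) = true XOR false = true
(C XOR B) IFF ((C OR A) XOR (((C IMPLIES B) IMPLIES NOT (A AND C)) XOR A)) = true IFF true = true
NOT (((A XOR C) XOR C) XOR ((E XOR C) AND C)) IFF ((C XOR B) IFF ((C OR A) XOR (((C IMPLIES B) IMPLIES NOT (A AND C)) XOR A))) = false IFF true = false
(C IFF (C XOR A)) XOR (NOT (((A XOR C) XOR C) XOR ((E XOR C) AND C)) IFF ((C XOR B) IFF ((C OR A) XOR (((C IMPLIES B) IMPLIES NOT (A AND C)) XOR A)))) = false XOR false = false
C XOR ((C IFF (C XOR A)) XOR (NOT (((A XOR C) XOR C) XOR ((E XOR C) AND C)) IFF ((C XOR B) IFF ((C OR A) XOR (((C IMPLIES B) IMPLIES NOT (A AND C)) XOR A))))) = true XOR false = true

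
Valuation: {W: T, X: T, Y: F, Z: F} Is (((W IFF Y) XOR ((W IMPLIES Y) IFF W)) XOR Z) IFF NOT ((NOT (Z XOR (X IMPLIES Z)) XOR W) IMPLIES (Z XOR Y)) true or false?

W IFF Y = T IFF F = F
W IMPLIES Y = T IMPLIES F = F
(W IMPLIES Y) IFF W = F IFF T = F
(W IFF Y) XOR ((W IMPLIES Y) IFF W) = F XOR F = F
((W IFF Y) XOR ((W IMPLIES Y) IFF W)) XOR Z = F XOR F = F
X IMPLIES Z = T IMPLIES F = F
Z XOR (X IMPLIES Z) = F XOR F = F
NOT (Z XOR (X IMPLIES Z)) = NOT F = T
NOT (Z XOR (X IMPLIES Z)) XOR W = T XOR T = F
Z XOR Y = F XOR F = F
(NOT (Z XOR (X IMPLIES Z)) XOR W) IMPLIES (Z XOR Y) = F IMPLIES F = T
NOT ((NOT (Z XOR (X IMPLIES Z)) XOR W) IMPLIES (Z XOR Y)) = NOT T = F
(((W IFF Y) XOR ((W IMPLIES Y) IFF W)) XOR Z) IFF NOT ((NOT (Z XOR (X IMPLIES Z)) XOR W) IMPLIES (Z XOR Y)) = F IFF F = T

T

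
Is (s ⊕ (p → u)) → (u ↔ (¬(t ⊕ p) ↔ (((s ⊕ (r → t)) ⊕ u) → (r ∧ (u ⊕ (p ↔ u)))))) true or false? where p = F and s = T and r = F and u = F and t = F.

p → u = F → F = T
s ⊕ (p → u) = T ⊕ T = F
t ⊕ p = F ⊕ F = F
¬(t ⊕ p) = ¬F = T
r → t = F → F = T
s ⊕ (r → t) = T ⊕ T = F
(s ⊕ (r → t)) ⊕ u = F ⊕ F = F
p ↔ u = F ↔ F = T
u ⊕ (p ↔ u) = F ⊕ T = T
r ∧ (u ⊕ (p ↔ u)) = F ∧ T = F
((s ⊕ (r → t)) ⊕ u) → (r ∧ (u ⊕ (p ↔ u))) = F → F = T
¬(t ⊕ p) ↔ (((s ⊕ (r → t)) ⊕ u) → (r ∧ (u ⊕ (p ↔ u)))) = T ↔ T = T
u ↔ (¬(t ⊕ p) ↔ (((s ⊕ (r → t)) ⊕ u) → (r ∧ (u ⊕ (p ↔ u))))) = F ↔ T = F
(s ⊕ (p → u)) → (u ↔ (¬(t ⊕ p) ↔ (((s ⊕ (r → t)) ⊕ u) → (r ∧ (u ⊕ (p ↔ u)))))) = F → F = T

T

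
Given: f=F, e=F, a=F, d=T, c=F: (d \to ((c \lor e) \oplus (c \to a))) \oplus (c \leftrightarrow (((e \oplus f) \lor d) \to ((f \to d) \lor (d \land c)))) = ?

T

c \lor e = F \lor F = F
c \to a = F \to F = T
(c \lor e) \oplus (c \to a) = F \oplus T = T
d \to ((c \lor e) \oplus (c \to a)) = T \to T = T
e \oplus f = F \oplus F = F
(e \oplus f) \lor d = F \lor T = T
f \to d = F \to T = T
d \land c = T \land F = F
(f \to d) \lor (d \land c) = T \lor F = T
((e \oplus f) \lor d) \to ((f \to d) \lor (d \land c)) = T \to T = T
c \leftrightarrow (((e \oplus f) \lor d) \to ((f \to d) \lor (d \land c))) = F \leftrightarrow T = F
(d \to ((c \lor e) \oplus (c \to a))) \oplus (c \leftrightarrow (((e \oplus f) \lor d) \to ((f \to d) \lor (d \land c)))) = T \oplus F = T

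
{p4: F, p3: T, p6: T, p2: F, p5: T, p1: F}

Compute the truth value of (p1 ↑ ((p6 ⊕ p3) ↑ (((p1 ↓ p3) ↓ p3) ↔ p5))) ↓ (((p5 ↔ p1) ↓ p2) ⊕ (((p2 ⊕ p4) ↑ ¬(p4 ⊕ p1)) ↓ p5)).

F

p6 ⊕ p3 = T ⊕ T = F
p1 ↓ p3 = F ↓ T = F
(p1 ↓ p3) ↓ p3 = F ↓ T = F
((p1 ↓ p3) ↓ p3) ↔ p5 = F ↔ T = F
(p6 ⊕ p3) ↑ (((p1 ↓ p3) ↓ p3) ↔ p5) = F ↑ F = T
p1 ↑ ((p6 ⊕ p3) ↑ (((p1 ↓ p3) ↓ p3) ↔ p5)) = F ↑ T = T
p5 ↔ p1 = T ↔ F = F
(p5 ↔ p1) ↓ p2 = F ↓ F = T
p2 ⊕ p4 = F ⊕ F = F
p4 ⊕ p1 = F ⊕ F = F
¬(p4 ⊕ p1) = ¬F = T
(p2 ⊕ p4) ↑ ¬(p4 ⊕ p1) = F ↑ T = T
((p2 ⊕ p4) ↑ ¬(p4 ⊕ p1)) ↓ p5 = T ↓ T = F
((p5 ↔ p1) ↓ p2) ⊕ (((p2 ⊕ p4) ↑ ¬(p4 ⊕ p1)) ↓ p5) = T ⊕ F = T
(p1 ↑ ((p6 ⊕ p3) ↑ (((p1 ↓ p3) ↓ p3) ↔ p5))) ↓ (((p5 ↔ p1) ↓ p2) ⊕ (((p2 ⊕ p4) ↑ ¬(p4 ⊕ p1)) ↓ p5)) = T ↓ T = F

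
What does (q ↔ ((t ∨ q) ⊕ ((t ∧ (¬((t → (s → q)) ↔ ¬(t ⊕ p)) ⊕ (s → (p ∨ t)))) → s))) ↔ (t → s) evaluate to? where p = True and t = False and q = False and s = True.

t ∨ q = False ∨ False = False
s → q = True → False = False
t → (s → q) = False → False = True
t ⊕ p = False ⊕ True = True
¬(t ⊕ p) = ¬True = False
(t → (s → q)) ↔ ¬(t ⊕ p) = True ↔ False = False
¬((t → (s → q)) ↔ ¬(t ⊕ p)) = ¬False = True
p ∨ t = True ∨ False = True
s → (p ∨ t) = True → True = True
¬((t → (s → q)) ↔ ¬(t ⊕ p)) ⊕ (s → (p ∨ t)) = True ⊕ True = False
t ∧ (¬((t → (s → q)) ↔ ¬(t ⊕ p)) ⊕ (s → (p ∨ t))) = False ∧ False = False
(t ∧ (¬((t → (s → q)) ↔ ¬(t ⊕ p)) ⊕ (s → (p ∨ t)))) → s = False → True = True
(t ∨ q) ⊕ ((t ∧ (¬((t → (s → q)) ↔ ¬(t ⊕ p)) ⊕ (s → (p ∨ t)))) → s) = False ⊕ True = True
q ↔ ((t ∨ q) ⊕ ((t ∧ (¬((t → (s → q)) ↔ ¬(t ⊕ p)) ⊕ (s → (p ∨ t)))) → s)) = False ↔ True = False
t → s = False → True = True
(q ↔ ((t ∨ q) ⊕ ((t ∧ (¬((t → (s → q)) ↔ ¬(t ⊕ p)) ⊕ (s → (p ∨ t)))) → s))) ↔ (t → s) = False ↔ True = False

False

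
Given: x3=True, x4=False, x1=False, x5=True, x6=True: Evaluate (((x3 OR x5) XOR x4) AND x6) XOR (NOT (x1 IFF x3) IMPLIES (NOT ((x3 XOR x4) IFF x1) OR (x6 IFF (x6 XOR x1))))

False

x3 OR x5 = True OR True = True
(x3 OR x5) XOR x4 = True XOR False = True
((x3 OR x5) XOR x4) AND x6 = True AND True = True
x1 IFF x3 = False IFF True = False
NOT (x1 IFF x3) = NOT False = True
x3 XOR x4 = True XOR False = True
(x3 XOR x4) IFF x1 = True IFF False = False
NOT ((x3 XOR x4) IFF x1) = NOT False = True
x6 XOR x1 = True XOR False = True
x6 IFF (x6 XOR x1) = True IFF True = True
NOT ((x3 XOR x4) IFF x1) OR (x6 IFF (x6 XOR x1)) = True OR True = True
NOT (x1 IFF x3) IMPLIES (NOT ((x3 XOR x4) IFF x1) OR (x6 IFF (x6 XOR x1))) = True IMPLIES True = True
(((x3 OR x5) XOR x4) AND x6) XOR (NOT (x1 IFF x3) IMPLIES (NOT ((x3 XOR x4) IFF x1) OR (x6 IFF (x6 XOR x1)))) = True XOR True = False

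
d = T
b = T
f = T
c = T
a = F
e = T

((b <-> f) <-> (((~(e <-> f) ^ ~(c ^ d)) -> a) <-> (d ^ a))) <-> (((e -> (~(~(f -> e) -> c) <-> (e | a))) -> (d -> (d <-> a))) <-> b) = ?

b <-> f = T <-> T = T
e <-> f = T <-> T = T
~(e <-> f) = ~T = F
c ^ d = T ^ T = F
~(c ^ d) = ~F = T
~(e <-> f) ^ ~(c ^ d) = F ^ T = T
(~(e <-> f) ^ ~(c ^ d)) -> a = T -> F = F
d ^ a = T ^ F = T
((~(e <-> f) ^ ~(c ^ d)) -> a) <-> (d ^ a) = F <-> T = F
(b <-> f) <-> (((~(e <-> f) ^ ~(c ^ d)) -> a) <-> (d ^ a)) = T <-> F = F
f -> e = T -> T = T
~(f -> e) = ~T = F
~(f -> e) -> c = F -> T = T
~(~(f -> e) -> c) = ~T = F
e | a = T | F = T
~(~(f -> e) -> c) <-> (e | a) = F <-> T = F
e -> (~(~(f -> e) -> c) <-> (e | a)) = T -> F = F
d <-> a = T <-> F = F
d -> (d <-> a) = T -> F = F
(e -> (~(~(f -> e) -> c) <-> (e | a))) -> (d -> (d <-> a)) = F -> F = T
((e -> (~(~(f -> e) -> c) <-> (e | a))) -> (d -> (d <-> a))) <-> b = T <-> T = T
((b <-> f) <-> (((~(e <-> f) ^ ~(c ^ d)) -> a) <-> (d ^ a))) <-> (((e -> (~(~(f -> e) -> c) <-> (e | a))) -> (d -> (d <-> a))) <-> b) = F <-> T = F

F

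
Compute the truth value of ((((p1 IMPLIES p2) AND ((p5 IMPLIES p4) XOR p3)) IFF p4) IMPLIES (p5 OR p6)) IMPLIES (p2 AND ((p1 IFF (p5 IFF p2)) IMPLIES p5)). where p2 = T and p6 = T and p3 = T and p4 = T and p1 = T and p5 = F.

T

Substituting p2=T, p6=T, p3=T, p4=T, p1=T, p5=F:
p1 IMPLIES p2 = T IMPLIES T = T
p5 IMPLIES p4 = F IMPLIES T = T
(p5 IMPLIES p4) XOR p3 = T XOR T = F
(p1 IMPLIES p2) AND ((p5 IMPLIES p4) XOR p3) = T AND F = F
((p1 IMPLIES p2) AND ((p5 IMPLIES p4) XOR p3)) IFF p4 = F IFF T = F
p5 OR p6 = F OR T = T
(((p1 IMPLIES p2) AND ((p5 IMPLIES p4) XOR p3)) IFF p4) IMPLIES (p5 OR p6) = F IMPLIES T = T
p5 IFF p2 = F IFF T = F
p1 IFF (p5 IFF p2) = T IFF F = F
(p1 IFF (p5 IFF p2)) IMPLIES p5 = F IMPLIES F = T
p2 AND ((p1 IFF (p5 IFF p2)) IMPLIES p5) = T AND T = T
((((p1 IMPLIES p2) AND ((p5 IMPLIES p4) XOR p3)) IFF p4) IMPLIES (p5 OR p6)) IMPLIES (p2 AND ((p1 IFF (p5 IFF p2)) IMPLIES p5)) = T IMPLIES T = T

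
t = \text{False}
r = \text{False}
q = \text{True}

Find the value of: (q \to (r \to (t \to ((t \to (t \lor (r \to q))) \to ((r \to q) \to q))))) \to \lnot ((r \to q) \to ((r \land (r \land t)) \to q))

\text{False}

r \to q = \text{False} \to \text{True} = \text{True}
t \lor (r \to q) = \text{False} \lor \text{True} = \text{True}
t \to (t \lor (r \to q)) = \text{False} \to \text{True} = \text{True}
r \to q = \text{False} \to \text{True} = \text{True}
(r \to q) \to q = \text{True} \to \text{True} = \text{True}
(t \to (t \lor (r \to q))) \to ((r \to q) \to q) = \text{True} \to \text{True} = \text{True}
t \to ((t \to (t \lor (r \to q))) \to ((r \to q) \to q)) = \text{False} \to \text{True} = \text{True}
r \to (t \to ((t \to (t \lor (r \to q))) \to ((r \to q) \to q))) = \text{False} \to \text{True} = \text{True}
q \to (r \to (t \to ((t \to (t \lor (r \to q))) \to ((r \to q) \to q)))) = \text{True} \to \text{True} = \text{True}
r \to q = \text{False} \to \text{True} = \text{True}
r \land t = \text{False} \land \text{False} = \text{False}
r \land (r \land t) = \text{False} \land \text{False} = \text{False}
(r \land (r \land t)) \to q = \text{False} \to \text{True} = \text{True}
(r \to q) \to ((r \land (r \land t)) \to q) = \text{True} \to \text{True} = \text{True}
\lnot ((r \to q) \to ((r \land (r \land t)) \to q)) = \lnot \text{True} = \text{False}
(q \to (r \to (t \to ((t \to (t \lor (r \to q))) \to ((r \to q) \to q))))) \to \lnot ((r \to q) \to ((r \land (r \land t)) \to q)) = \text{True} \to \text{False} = \text{False}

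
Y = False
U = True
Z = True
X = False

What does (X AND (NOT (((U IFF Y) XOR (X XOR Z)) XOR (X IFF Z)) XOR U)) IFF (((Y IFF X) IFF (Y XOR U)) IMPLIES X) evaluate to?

U IFF Y = True IFF False = False
X XOR Z = False XOR True = True
(U IFF Y) XOR (X XOR Z) = False XOR True = True
X IFF Z = False IFF True = False
((U IFF Y) XOR (X XOR Z)) XOR (X IFF Z) = True XOR False = True
NOT (((U IFF Y) XOR (X XOR Z)) XOR (X IFF Z)) = NOT True = False
NOT (((U IFF Y) XOR (X XOR Z)) XOR (X IFF Z)) XOR U = False XOR True = True
X AND (NOT (((U IFF Y) XOR (X XOR Z)) XOR (X IFF Z)) XOR U) = False AND True = False
Y IFF X = False IFF False = True
Y XOR U = False XOR True = True
(Y IFF X) IFF (Y XOR U) = True IFF True = True
((Y IFF X) IFF (Y XOR U)) IMPLIES X = True IMPLIES False = False
(X AND (NOT (((U IFF Y) XOR (X XOR Z)) XOR (X IFF Z)) XOR U)) IFF (((Y IFF X) IFF (Y XOR U)) IMPLIES X) = False IFF False = True

True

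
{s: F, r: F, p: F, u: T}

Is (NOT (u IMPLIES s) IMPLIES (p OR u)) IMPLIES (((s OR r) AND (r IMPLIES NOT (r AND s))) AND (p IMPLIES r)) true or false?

F

u IMPLIES s = T IMPLIES F = F
NOT (u IMPLIES s) = NOT F = T
p OR u = F OR T = T
NOT (u IMPLIES s) IMPLIES (p OR u) = T IMPLIES T = T
s OR r = F OR F = F
r AND s = F AND F = F
NOT (r AND s) = NOT F = T
r IMPLIES NOT (r AND s) = F IMPLIES T = T
(s OR r) AND (r IMPLIES NOT (r AND s)) = F AND T = F
p IMPLIES r = F IMPLIES F = T
((s OR r) AND (r IMPLIES NOT (r AND s))) AND (p IMPLIES r) = F AND T = F
(NOT (u IMPLIES s) IMPLIES (p OR u)) IMPLIES (((s OR r) AND (r IMPLIES NOT (r AND s))) AND (p IMPLIES r)) = T IMPLIES F = F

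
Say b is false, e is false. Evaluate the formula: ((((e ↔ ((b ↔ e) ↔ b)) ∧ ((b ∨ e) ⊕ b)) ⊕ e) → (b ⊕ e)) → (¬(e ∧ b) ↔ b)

False

Substituting b=False, e=False:
b ↔ e = False ↔ False = True
(b ↔ e) ↔ b = True ↔ False = False
e ↔ ((b ↔ e) ↔ b) = False ↔ False = True
b ∨ e = False ∨ False = False
(b ∨ e) ⊕ b = False ⊕ False = False
(e ↔ ((b ↔ e) ↔ b)) ∧ ((b ∨ e) ⊕ b) = True ∧ False = False
((e ↔ ((b ↔ e) ↔ b)) ∧ ((b ∨ e) ⊕ b)) ⊕ e = False ⊕ False = False
b ⊕ e = False ⊕ False = False
(((e ↔ ((b ↔ e) ↔ b)) ∧ ((b ∨ e) ⊕ b)) ⊕ e) → (b ⊕ e) = False → False = True
e ∧ b = False ∧ False = False
¬(e ∧ b) = ¬False = True
¬(e ∧ b) ↔ b = True ↔ False = False
((((e ↔ ((b ↔ e) ↔ b)) ∧ ((b ∨ e) ⊕ b)) ⊕ e) → (b ⊕ e)) → (¬(e ∧ b) ↔ b) = True → False = False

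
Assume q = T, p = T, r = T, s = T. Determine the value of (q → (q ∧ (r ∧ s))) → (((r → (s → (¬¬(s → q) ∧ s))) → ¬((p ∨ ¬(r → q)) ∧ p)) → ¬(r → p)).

r ∧ s = T ∧ T = T
q ∧ (r ∧ s) = T ∧ T = T
q → (q ∧ (r ∧ s)) = T → T = T
s → q = T → T = T
¬(s → q) = ¬T = F
¬¬(s → q) = ¬F = T
¬¬(s → q) ∧ s = T ∧ T = T
s → (¬¬(s → q) ∧ s) = T → T = T
r → (s → (¬¬(s → q) ∧ s)) = T → T = T
r → q = T → T = T
¬(r → q) = ¬T = F
p ∨ ¬(r → q) = T ∨ F = T
(p ∨ ¬(r → q)) ∧ p = T ∧ T = T
¬((p ∨ ¬(r → q)) ∧ p) = ¬T = F
(r → (s → (¬¬(s → q) ∧ s))) → ¬((p ∨ ¬(r → q)) ∧ p) = T → F = F
r → p = T → T = T
¬(r → p) = ¬T = F
((r → (s → (¬¬(s → q) ∧ s))) → ¬((p ∨ ¬(r → q)) ∧ p)) → ¬(r → p) = F → F = T
(q → (q ∧ (r ∧ s))) → (((r → (s → (¬¬(s → q) ∧ s))) → ¬((p ∨ ¬(r → q)) ∧ p)) → ¬(r → p)) = T → T = T

T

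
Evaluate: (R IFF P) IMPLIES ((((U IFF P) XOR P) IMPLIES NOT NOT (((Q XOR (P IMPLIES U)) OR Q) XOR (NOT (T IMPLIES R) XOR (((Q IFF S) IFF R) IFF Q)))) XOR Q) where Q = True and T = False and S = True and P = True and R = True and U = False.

True

R IFF P = True IFF True = True
U IFF P = False IFF True = False
(U IFF P) XOR P = False XOR True = True
P IMPLIES U = True IMPLIES False = False
Q XOR (P IMPLIES U) = True XOR False = True
(Q XOR (P IMPLIES U)) OR Q = True OR True = True
T IMPLIES R = False IMPLIES True = True
NOT (T IMPLIES R) = NOT True = False
Q IFF S = True IFF True = True
(Q IFF S) IFF R = True IFF True = True
((Q IFF S) IFF R) IFF Q = True IFF True = True
NOT (T IMPLIES R) XOR (((Q IFF S) IFF R) IFF Q) = False XOR True = True
((Q XOR (P IMPLIES U)) OR Q) XOR (NOT (T IMPLIES R) XOR (((Q IFF S) IFF R) IFF Q)) = True XOR True = False
NOT (((Q XOR (P IMPLIES U)) OR Q) XOR (NOT (T IMPLIES R) XOR (((Q IFF S) IFF R) IFF Q))) = NOT False = True
NOT NOT (((Q XOR (P IMPLIES U)) OR Q) XOR (NOT (T IMPLIES R) XOR (((Q IFF S) IFF R) IFF Q))) = NOT True = False
((U IFF P) XOR P) IMPLIES NOT NOT (((Q XOR (P IMPLIES U)) OR Q) XOR (NOT (T IMPLIES R) XOR (((Q IFF S) IFF R) IFF Q))) = True IMPLIES False = False
(((U IFF P) XOR P) IMPLIES NOT NOT (((Q XOR (P IMPLIES U)) OR Q) XOR (NOT (T IMPLIES R) XOR (((Q IFF S) IFF R) IFF Q)))) XOR Q = False XOR True = True
(R IFF P) IMPLIES ((((U IFF P) XOR P) IMPLIES NOT NOT (((Q XOR (P IMPLIES U)) OR Q) XOR (NOT (T IMPLIES R) XOR (((Q IFF S) IFF R) IFF Q)))) XOR Q) = True IMPLIES True = True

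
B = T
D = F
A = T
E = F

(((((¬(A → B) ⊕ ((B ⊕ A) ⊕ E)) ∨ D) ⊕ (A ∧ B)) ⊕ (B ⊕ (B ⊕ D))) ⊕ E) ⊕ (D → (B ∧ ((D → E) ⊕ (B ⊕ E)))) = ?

A → B = T → T = T
¬(A → B) = ¬T = F
B ⊕ A = T ⊕ T = F
(B ⊕ A) ⊕ E = F ⊕ F = F
¬(A → B) ⊕ ((B ⊕ A) ⊕ E) = F ⊕ F = F
(¬(A → B) ⊕ ((B ⊕ A) ⊕ E)) ∨ D = F ∨ F = F
A ∧ B = T ∧ T = T
((¬(A → B) ⊕ ((B ⊕ A) ⊕ E)) ∨ D) ⊕ (A ∧ B) = F ⊕ T = T
B ⊕ D = T ⊕ F = T
B ⊕ (B ⊕ D) = T ⊕ T = F
(((¬(A → B) ⊕ ((B ⊕ A) ⊕ E)) ∨ D) ⊕ (A ∧ B)) ⊕ (B ⊕ (B ⊕ D)) = T ⊕ F = T
((((¬(A → B) ⊕ ((B ⊕ A) ⊕ E)) ∨ D) ⊕ (A ∧ B)) ⊕ (B ⊕ (B ⊕ D))) ⊕ E = T ⊕ F = T
D → E = F → F = T
B ⊕ E = T ⊕ F = T
(D → E) ⊕ (B ⊕ E) = T ⊕ T = F
B ∧ ((D → E) ⊕ (B ⊕ E)) = T ∧ F = F
D → (B ∧ ((D → E) ⊕ (B ⊕ E))) = F → F = T
(((((¬(A → B) ⊕ ((B ⊕ A) ⊕ E)) ∨ D) ⊕ (A ∧ B)) ⊕ (B ⊕ (B ⊕ D))) ⊕ E) ⊕ (D → (B ∧ ((D → E) ⊕ (B ⊕ E)))) = T ⊕ T = F

F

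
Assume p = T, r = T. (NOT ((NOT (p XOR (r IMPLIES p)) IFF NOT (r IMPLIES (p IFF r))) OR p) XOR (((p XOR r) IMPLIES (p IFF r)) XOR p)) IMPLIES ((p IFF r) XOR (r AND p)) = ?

r IMPLIES p = T IMPLIES T = T
p XOR (r IMPLIES p) = T XOR T = F
NOT (p XOR (r IMPLIES p)) = NOT F = T
p IFF r = T IFF T = T
r IMPLIES (p IFF r) = T IMPLIES T = T
NOT (r IMPLIES (p IFF r)) = NOT T = F
NOT (p XOR (r IMPLIES p)) IFF NOT (r IMPLIES (p IFF r)) = T IFF F = F
(NOT (p XOR (r IMPLIES p)) IFF NOT (r IMPLIES (p IFF r))) OR p = F OR T = T
NOT ((NOT (p XOR (r IMPLIES p)) IFF NOT (r IMPLIES (p IFF r))) OR p) = NOT T = F
p XOR r = T XOR T = F
p IFF r = T IFF T = T
(p XOR r) IMPLIES (p IFF r) = F IMPLIES T = T
((p XOR r) IMPLIES (p IFF r)) XOR p = T XOR T = F
NOT ((NOT (p XOR (r IMPLIES p)) IFF NOT (r IMPLIES (p IFF r))) OR p) XOR (((p XOR r) IMPLIES (p IFF r)) XOR p) = F XOR F = F
p IFF r = T IFF T = T
r AND p = T AND T = T
(p IFF r) XOR (r AND p) = T XOR T = F
(NOT ((NOT (p XOR (r IMPLIES p)) IFF NOT (r IMPLIES (p IFF r))) OR p) XOR (((p XOR r) IMPLIES (p IFF r)) XOR p)) IMPLIES ((p IFF r) XOR (r AND p)) = F IMPLIES F = T

T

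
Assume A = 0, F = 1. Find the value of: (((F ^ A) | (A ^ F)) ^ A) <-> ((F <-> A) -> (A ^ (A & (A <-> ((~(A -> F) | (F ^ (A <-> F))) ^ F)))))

1

F ^ A = 1 ^ 0 = 1
A ^ F = 0 ^ 1 = 1
(F ^ A) | (A ^ F) = 1 | 1 = 1
((F ^ A) | (A ^ F)) ^ A = 1 ^ 0 = 1
F <-> A = 1 <-> 0 = 0
A -> F = 0 -> 1 = 1
~(A -> F) = ~1 = 0
A <-> F = 0 <-> 1 = 0
F ^ (A <-> F) = 1 ^ 0 = 1
~(A -> F) | (F ^ (A <-> F)) = 0 | 1 = 1
(~(A -> F) | (F ^ (A <-> F))) ^ F = 1 ^ 1 = 0
A <-> ((~(A -> F) | (F ^ (A <-> F))) ^ F) = 0 <-> 0 = 1
A & (A <-> ((~(A -> F) | (F ^ (A <-> F))) ^ F)) = 0 & 1 = 0
A ^ (A & (A <-> ((~(A -> F) | (F ^ (A <-> F))) ^ F))) = 0 ^ 0 = 0
(F <-> A) -> (A ^ (A & (A <-> ((~(A -> F) | (F ^ (A <-> F))) ^ F)))) = 0 -> 0 = 1
(((F ^ A) | (A ^ F)) ^ A) <-> ((F <-> A) -> (A ^ (A & (A <-> ((~(A -> F) | (F ^ (A <-> F))) ^ F))))) = 1 <-> 1 = 1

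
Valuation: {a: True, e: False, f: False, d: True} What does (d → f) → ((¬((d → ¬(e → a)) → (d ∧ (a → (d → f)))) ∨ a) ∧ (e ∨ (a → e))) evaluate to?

d → f = True → False = False
e → a = False → True = True
¬(e → a) = ¬True = False
d → ¬(e → a) = True → False = False
d → f = True → False = False
a → (d → f) = True → False = False
d ∧ (a → (d → f)) = True ∧ False = False
(d → ¬(e → a)) → (d ∧ (a → (d → f))) = False → False = True
¬((d → ¬(e → a)) → (d ∧ (a → (d → f)))) = ¬True = False
¬((d → ¬(e → a)) → (d ∧ (a → (d → f)))) ∨ a = False ∨ True = True
a → e = True → False = False
e ∨ (a → e) = False ∨ False = False
(¬((d → ¬(e → a)) → (d ∧ (a → (d → f)))) ∨ a) ∧ (e ∨ (a → e)) = True ∧ False = False
(d → f) → ((¬((d → ¬(e → a)) → (d ∧ (a → (d → f)))) ∨ a) ∧ (e ∨ (a → e))) = False → False = True

True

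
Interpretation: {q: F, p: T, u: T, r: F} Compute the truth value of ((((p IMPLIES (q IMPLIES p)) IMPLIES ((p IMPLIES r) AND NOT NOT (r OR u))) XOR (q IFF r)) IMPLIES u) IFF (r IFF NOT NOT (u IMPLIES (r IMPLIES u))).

F

q IMPLIES p = F IMPLIES T = T
p IMPLIES (q IMPLIES p) = T IMPLIES T = T
p IMPLIES r = T IMPLIES F = F
r OR u = F OR T = T
NOT (r OR u) = NOT T = F
NOT NOT (r OR u) = NOT F = T
(p IMPLIES r) AND NOT NOT (r OR u) = F AND T = F
(p IMPLIES (q IMPLIES p)) IMPLIES ((p IMPLIES r) AND NOT NOT (r OR u)) = T IMPLIES F = F
q IFF r = F IFF F = T
((p IMPLIES (q IMPLIES p)) IMPLIES ((p IMPLIES r) AND NOT NOT (r OR u))) XOR (q IFF r) = F XOR T = T
(((p IMPLIES (q IMPLIES p)) IMPLIES ((p IMPLIES r) AND NOT NOT (r OR u))) XOR (q IFF r)) IMPLIES u = T IMPLIES T = T
r IMPLIES u = F IMPLIES T = T
u IMPLIES (r IMPLIES u) = T IMPLIES T = T
NOT (u IMPLIES (r IMPLIES u)) = NOT T = F
NOT NOT (u IMPLIES (r IMPLIES u)) = NOT F = T
r IFF NOT NOT (u IMPLIES (r IMPLIES u)) = F IFF T = F
((((p IMPLIES (q IMPLIES p)) IMPLIES ((p IMPLIES r) AND NOT NOT (r OR u))) XOR (q IFF r)) IMPLIES u) IFF (r IFF NOT NOT (u IMPLIES (r IMPLIES u))) = T IFF F = F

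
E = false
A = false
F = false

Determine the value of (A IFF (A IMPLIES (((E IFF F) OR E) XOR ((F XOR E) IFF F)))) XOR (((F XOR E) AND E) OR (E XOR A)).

false

Substituting E=false, A=false, F=false:
E IFF F = false IFF false = true
(E IFF F) OR E = true OR false = true
F XOR E = false XOR false = false
(F XOR E) IFF F = false IFF false = true
((E IFF F) OR E) XOR ((F XOR E) IFF F) = true XOR true = false
A IMPLIES (((E IFF F) OR E) XOR ((F XOR E) IFF F)) = false IMPLIES false = true
A IFF (A IMPLIES (((E IFF F) OR E) XOR ((F XOR E) IFF F))) = false IFF true = false
F XOR E = false XOR false = false
(F XOR E) AND E = false AND false = false
E XOR A = false XOR false = false
((F XOR E) AND E) OR (E XOR A) = false OR false = false
(A IFF (A IMPLIES (((E IFF F) OR E) XOR ((F XOR E) IFF F)))) XOR (((F XOR E) AND E) OR (E XOR A)) = false XOR false = false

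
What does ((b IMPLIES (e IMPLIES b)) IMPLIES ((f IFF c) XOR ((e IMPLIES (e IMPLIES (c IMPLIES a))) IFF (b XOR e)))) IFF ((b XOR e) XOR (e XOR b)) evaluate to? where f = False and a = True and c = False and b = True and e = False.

Substituting f=False, a=True, c=False, b=True, e=False:
e IMPLIES b = False IMPLIES True = True
b IMPLIES (e IMPLIES b) = True IMPLIES True = True
f IFF c = False IFF False = True
c IMPLIES a = False IMPLIES True = True
e IMPLIES (c IMPLIES a) = False IMPLIES True = True
e IMPLIES (e IMPLIES (c IMPLIES a)) = False IMPLIES True = True
b XOR e = True XOR False = True
(e IMPLIES (e IMPLIES (c IMPLIES a))) IFF (b XOR e) = True IFF True = True
(f IFF c) XOR ((e IMPLIES (e IMPLIES (c IMPLIES a))) IFF (b XOR e)) = True XOR True = False
(b IMPLIES (e IMPLIES b)) IMPLIES ((f IFF c) XOR ((e IMPLIES (e IMPLIES (c IMPLIES a))) IFF (b XOR e))) = True IMPLIES False = False
b XOR e = True XOR False = True
e XOR b = False XOR True = True
(b XOR e) XOR (e XOR b) = True XOR True = False
((b IMPLIES (e IMPLIES b)) IMPLIES ((f IFF c) XOR ((e IMPLIES (e IMPLIES (c IMPLIES a))) IFF (b XOR e)))) IFF ((b XOR e) XOR (e XOR b)) = False IFF False = True

True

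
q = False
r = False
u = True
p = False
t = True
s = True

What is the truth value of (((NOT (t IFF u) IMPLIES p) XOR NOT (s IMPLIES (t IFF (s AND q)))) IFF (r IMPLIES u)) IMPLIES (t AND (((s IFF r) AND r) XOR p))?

t IFF u = True IFF True = True
NOT (t IFF u) = NOT True = False
NOT (t IFF u) IMPLIES p = False IMPLIES False = True
s AND q = True AND False = False
t IFF (s AND q) = True IFF False = False
s IMPLIES (t IFF (s AND q)) = True IMPLIES False = False
NOT (s IMPLIES (t IFF (s AND q))) = NOT False = True
(NOT (t IFF u) IMPLIES p) XOR NOT (s IMPLIES (t IFF (s AND q))) = True XOR True = False
r IMPLIES u = False IMPLIES True = True
((NOT (t IFF u) IMPLIES p) XOR NOT (s IMPLIES (t IFF (s AND q)))) IFF (r IMPLIES u) = False IFF True = False
s IFF r = True IFF False = False
(s IFF r) AND r = False AND False = False
((s IFF r) AND r) XOR p = False XOR False = False
t AND (((s IFF r) AND r) XOR p) = True AND False = False
(((NOT (t IFF u) IMPLIES p) XOR NOT (s IMPLIES (t IFF (s AND q)))) IFF (r IMPLIES u)) IMPLIES (t AND (((s IFF r) AND r) XOR p)) = False IMPLIES False = True

True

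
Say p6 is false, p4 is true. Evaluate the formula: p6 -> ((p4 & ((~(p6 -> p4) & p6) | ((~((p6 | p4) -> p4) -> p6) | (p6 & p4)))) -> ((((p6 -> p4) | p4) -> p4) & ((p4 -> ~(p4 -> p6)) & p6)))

T

p6 -> p4 = F -> T = T
~(p6 -> p4) = ~T = F
~(p6 -> p4) & p6 = F & F = F
p6 | p4 = F | T = T
(p6 | p4) -> p4 = T -> T = T
~((p6 | p4) -> p4) = ~T = F
~((p6 | p4) -> p4) -> p6 = F -> F = T
p6 & p4 = F & T = F
(~((p6 | p4) -> p4) -> p6) | (p6 & p4) = T | F = T
(~(p6 -> p4) & p6) | ((~((p6 | p4) -> p4) -> p6) | (p6 & p4)) = F | T = T
p4 & ((~(p6 -> p4) & p6) | ((~((p6 | p4) -> p4) -> p6) | (p6 & p4))) = T & T = T
p6 -> p4 = F -> T = T
(p6 -> p4) | p4 = T | T = T
((p6 -> p4) | p4) -> p4 = T -> T = T
p4 -> p6 = T -> F = F
~(p4 -> p6) = ~F = T
p4 -> ~(p4 -> p6) = T -> T = T
(p4 -> ~(p4 -> p6)) & p6 = T & F = F
(((p6 -> p4) | p4) -> p4) & ((p4 -> ~(p4 -> p6)) & p6) = T & F = F
(p4 & ((~(p6 -> p4) & p6) | ((~((p6 | p4) -> p4) -> p6) | (p6 & p4)))) -> ((((p6 -> p4) | p4) -> p4) & ((p4 -> ~(p4 -> p6)) & p6)) = T -> F = F
p6 -> ((p4 & ((~(p6 -> p4) & p6) | ((~((p6 | p4) -> p4) -> p6) | (p6 & p4)))) -> ((((p6 -> p4) | p4) -> p4) & ((p4 -> ~(p4 -> p6)) & p6))) = F -> F = T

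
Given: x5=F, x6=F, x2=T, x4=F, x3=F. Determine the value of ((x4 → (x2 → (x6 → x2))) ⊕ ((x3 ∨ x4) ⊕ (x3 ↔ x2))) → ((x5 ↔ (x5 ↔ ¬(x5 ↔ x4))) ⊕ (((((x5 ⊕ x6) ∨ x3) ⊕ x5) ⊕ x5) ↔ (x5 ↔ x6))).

F

x6 → x2 = F → T = T
x2 → (x6 → x2) = T → T = T
x4 → (x2 → (x6 → x2)) = F → T = T
x3 ∨ x4 = F ∨ F = F
x3 ↔ x2 = F ↔ T = F
(x3 ∨ x4) ⊕ (x3 ↔ x2) = F ⊕ F = F
(x4 → (x2 → (x6 → x2))) ⊕ ((x3 ∨ x4) ⊕ (x3 ↔ x2)) = T ⊕ F = T
x5 ↔ x4 = F ↔ F = T
¬(x5 ↔ x4) = ¬T = F
x5 ↔ ¬(x5 ↔ x4) = F ↔ F = T
x5 ↔ (x5 ↔ ¬(x5 ↔ x4)) = F ↔ T = F
x5 ⊕ x6 = F ⊕ F = F
(x5 ⊕ x6) ∨ x3 = F ∨ F = F
((x5 ⊕ x6) ∨ x3) ⊕ x5 = F ⊕ F = F
(((x5 ⊕ x6) ∨ x3) ⊕ x5) ⊕ x5 = F ⊕ F = F
x5 ↔ x6 = F ↔ F = T
((((x5 ⊕ x6) ∨ x3) ⊕ x5) ⊕ x5) ↔ (x5 ↔ x6) = F ↔ T = F
(x5 ↔ (x5 ↔ ¬(x5 ↔ x4))) ⊕ (((((x5 ⊕ x6) ∨ x3) ⊕ x5) ⊕ x5) ↔ (x5 ↔ x6)) = F ⊕ F = F
((x4 → (x2 → (x6 → x2))) ⊕ ((x3 ∨ x4) ⊕ (x3 ↔ x2))) → ((x5 ↔ (x5 ↔ ¬(x5 ↔ x4))) ⊕ (((((x5 ⊕ x6) ∨ x3) ⊕ x5) ⊕ x5) ↔ (x5 ↔ x6))) = T → F = F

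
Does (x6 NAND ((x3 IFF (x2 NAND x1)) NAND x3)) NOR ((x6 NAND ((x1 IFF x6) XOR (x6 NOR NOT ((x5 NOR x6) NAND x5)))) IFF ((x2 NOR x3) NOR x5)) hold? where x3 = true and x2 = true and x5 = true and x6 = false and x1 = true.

x2 NAND x1 = true NAND true = false
x3 IFF (x2 NAND x1) = true IFF false = false
(x3 IFF (x2 NAND x1)) NAND x3 = false NAND true = true
x6 NAND ((x3 IFF (x2 NAND x1)) NAND x3) = false NAND true = true
x1 IFF x6 = true IFF false = false
x5 NOR x6 = true NOR false = false
(x5 NOR x6) NAND x5 = false NAND true = true
NOT ((x5 NOR x6) NAND x5) = NOT true = false
x6 NOR NOT ((x5 NOR x6) NAND x5) = false NOR false = true
(x1 IFF x6) XOR (x6 NOR NOT ((x5 NOR x6) NAND x5)) = false XOR true = true
x6 NAND ((x1 IFF x6) XOR (x6 NOR NOT ((x5 NOR x6) NAND x5))) = false NAND true = true
x2 NOR x3 = true NOR true = false
(x2 NOR x3) NOR x5 = false NOR true = false
(x6 NAND ((x1 IFF x6) XOR (x6 NOR NOT ((x5 NOR x6) NAND x5)))) IFF ((x2 NOR x3) NOR x5) = true IFF false = false
(x6 NAND ((x3 IFF (x2 NAND x1)) NAND x3)) NOR ((x6 NAND ((x1 IFF x6) XOR (x6 NOR NOT ((x5 NOR x6) NAND x5)))) IFF ((x2 NOR x3) NOR x5)) = true NOR false = false

false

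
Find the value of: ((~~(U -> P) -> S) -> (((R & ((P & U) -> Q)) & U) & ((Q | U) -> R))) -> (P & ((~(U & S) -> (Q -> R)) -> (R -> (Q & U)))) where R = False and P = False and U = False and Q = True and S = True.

U -> P = False -> False = True
~(U -> P) = ~True = False
~~(U -> P) = ~False = True
~~(U -> P) -> S = True -> True = True
P & U = False & False = False
(P & U) -> Q = False -> True = True
R & ((P & U) -> Q) = False & True = False
(R & ((P & U) -> Q)) & U = False & False = False
Q | U = True | False = True
(Q | U) -> R = True -> False = False
((R & ((P & U) -> Q)) & U) & ((Q | U) -> R) = False & False = False
(~~(U -> P) -> S) -> (((R & ((P & U) -> Q)) & U) & ((Q | U) -> R)) = True -> False = False
U & S = False & True = False
~(U & S) = ~False = True
Q -> R = True -> False = False
~(U & S) -> (Q -> R) = True -> False = False
Q & U = True & False = False
R -> (Q & U) = False -> False = True
(~(U & S) -> (Q -> R)) -> (R -> (Q & U)) = False -> True = True
P & ((~(U & S) -> (Q -> R)) -> (R -> (Q & U))) = False & True = False
((~~(U -> P) -> S) -> (((R & ((P & U) -> Q)) & U) & ((Q | U) -> R))) -> (P & ((~(U & S) -> (Q -> R)) -> (R -> (Q & U)))) = False -> False = True

True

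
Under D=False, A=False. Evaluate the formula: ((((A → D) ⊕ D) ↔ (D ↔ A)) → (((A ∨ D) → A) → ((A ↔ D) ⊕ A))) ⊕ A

Substituting D=False, A=False:
A → D = False → False = True
(A → D) ⊕ D = True ⊕ False = True
D ↔ A = False ↔ False = True
((A → D) ⊕ D) ↔ (D ↔ A) = True ↔ True = True
A ∨ D = False ∨ False = False
(A ∨ D) → A = False → False = True
A ↔ D = False ↔ False = True
(A ↔ D) ⊕ A = True ⊕ False = True
((A ∨ D) → A) → ((A ↔ D) ⊕ A) = True → True = True
(((A → D) ⊕ D) ↔ (D ↔ A)) → (((A ∨ D) → A) → ((A ↔ D) ⊕ A)) = True → True = True
((((A → D) ⊕ D) ↔ (D ↔ A)) → (((A ∨ D) → A) → ((A ↔ D) ⊕ A))) ⊕ A = True ⊕ False = True

True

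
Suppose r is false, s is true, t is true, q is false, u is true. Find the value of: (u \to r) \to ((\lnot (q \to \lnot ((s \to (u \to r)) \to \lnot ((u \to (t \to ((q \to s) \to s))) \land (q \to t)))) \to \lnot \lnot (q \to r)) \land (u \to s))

\text{True}

u \to r = \text{True} \to \text{False} = \text{False}
u \to r = \text{True} \to \text{False} = \text{False}
s \to (u \to r) = \text{True} \to \text{False} = \text{False}
q \to s = \text{False} \to \text{True} = \text{True}
(q \to s) \to s = \text{True} \to \text{True} = \text{True}
t \to ((q \to s) \to s) = \text{True} \to \text{True} = \text{True}
u \to (t \to ((q \to s) \to s)) = \text{True} \to \text{True} = \text{True}
q \to t = \text{False} \to \text{True} = \text{True}
(u \to (t \to ((q \to s) \to s))) \land (q \to t) = \text{True} \land \text{True} = \text{True}
\lnot ((u \to (t \to ((q \to s) \to s))) \land (q \to t)) = \lnot \text{True} = \text{False}
(s \to (u \to r)) \to \lnot ((u \to (t \to ((q \to s) \to s))) \land (q \to t)) = \text{False} \to \text{False} = \text{True}
\lnot ((s \to (u \to r)) \to \lnot ((u \to (t \to ((q \to s) \to s))) \land (q \to t))) = \lnot \text{True} = \text{False}
q \to \lnot ((s \to (u \to r)) \to \lnot ((u \to (t \to ((q \to s) \to s))) \land (q \to t))) = \text{False} \to \text{False} = \text{True}
\lnot (q \to \lnot ((s \to (u \to r)) \to \lnot ((u \to (t \to ((q \to s) \to s))) \land (q \to t)))) = \lnot \text{True} = \text{False}
q \to r = \text{False} \to \text{False} = \text{True}
\lnot (q \to r) = \lnot \text{True} = \text{False}
\lnot \lnot (q \to r) = \lnot \text{False} = \text{True}
\lnot (q \to \lnot ((s \to (u \to r)) \to \lnot ((u \to (t \to ((q \to s) \to s))) \land (q \to t)))) \to \lnot \lnot (q \to r) = \text{False} \to \text{True} = \text{True}
u \to s = \text{True} \to \text{True} = \text{True}
(\lnot (q \to \lnot ((s \to (u \to r)) \to \lnot ((u \to (t \to ((q \to s) \to s))) \land (q \to t)))) \to \lnot \lnot (q \to r)) \land (u \to s) = \text{True} \land \text{True} = \text{True}
(u \to r) \to ((\lnot (q \to \lnot ((s \to (u \to r)) \to \lnot ((u \to (t \to ((q \to s) \to s))) \land (q \to t)))) \to \lnot \lnot (q \to r)) \land (u \to s)) = \text{False} \to \text{True} = \text{True}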